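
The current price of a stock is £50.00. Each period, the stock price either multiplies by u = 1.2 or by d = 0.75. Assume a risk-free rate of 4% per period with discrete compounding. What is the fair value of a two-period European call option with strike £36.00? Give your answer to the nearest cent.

Risk-neutral probability p = (1 + 0.04 − 0.75)/(1.2 − 0.75) = 0.2900/0.4500 = 0.6444
Terminal stock prices: S_uu = 72, S_ud = 45, S_dd = 28.12
Terminal payoffs (S − K): max(36, 0) = 36, max(9, 0) = 9, max(-7.875, 0) = 0
Node u (S = 60): V_u = 1/1.04·[0.6444·36.0000 + 0.3556·9.0000] = 25.3846
Node d (S = 37.5): V_d = 1/1.04·[0.6444·9.0000 + 0.3556·0.0000] = 5.5769
Node 0 (S = 50): V_0 = 1/1.04·[0.6444·25.3846 + 0.3556·5.5769] = 17.6364

£17.64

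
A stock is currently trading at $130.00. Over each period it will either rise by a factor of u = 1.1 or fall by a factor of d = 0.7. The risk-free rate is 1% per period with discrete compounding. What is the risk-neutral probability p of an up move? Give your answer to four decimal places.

p = 0.7750

Risk-neutral probability p = (1 + 0.01 − 0.7)/(1.1 − 0.7) = 0.3100/0.4000 = 0.7750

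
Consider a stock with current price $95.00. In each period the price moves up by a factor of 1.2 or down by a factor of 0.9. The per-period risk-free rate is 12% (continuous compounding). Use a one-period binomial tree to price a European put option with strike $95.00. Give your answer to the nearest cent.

$2.04

Risk-neutral probability p = (e^0.12 − 0.9)/(1.2 − 0.9) = 0.2275/0.3000 = 0.7583
Terminal stock prices: S_u = 114, S_d = 85.5
Terminal payoffs (K − S): max(-19, 0) = 0, max(9.5, 0) = 9.5
Node 0 (S = 95): V_0 = e^(−0.12)·[0.7583·0.0000 + 0.2417·9.5000] = 2.0363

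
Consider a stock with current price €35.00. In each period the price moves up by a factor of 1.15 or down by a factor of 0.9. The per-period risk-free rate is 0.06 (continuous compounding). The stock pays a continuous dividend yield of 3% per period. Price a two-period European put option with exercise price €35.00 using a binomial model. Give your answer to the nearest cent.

Per-period risk-free factor R = e^0.06 = 1.0618; dividend-adjusted growth = e^(0.06−0.03) = 1.0305.
Risk-neutral probability p = (1.0305 − 0.9)/(1.15 − 0.9) = 0.1305/0.2500 = 0.5218
Terminal stock prices: S_uu = 46.29, S_ud = 36.23, S_dd = 28.35
Terminal payoffs (K − S): max(-11.29, 0) = 0, max(-1.225, 0) = 0, max(6.65, 0) = 6.65
Node u (S = 40.25): V_u = e^(−0.06)·[0.5218·0.0000 + 0.4782·0.0000] = 0.0000
Node d (S = 31.5): V_d = e^(−0.06)·[0.5218·0.0000 + 0.4782·6.6500] = 2.9947
Node 0 (S = 35): V_0 = e^(−0.06)·[0.5218·0.0000 + 0.4782·2.9947] = 1.3486

€1.35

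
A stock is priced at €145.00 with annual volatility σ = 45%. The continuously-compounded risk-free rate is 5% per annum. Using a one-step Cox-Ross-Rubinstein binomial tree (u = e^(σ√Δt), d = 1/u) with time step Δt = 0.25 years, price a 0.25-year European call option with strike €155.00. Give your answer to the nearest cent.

€12.39

CRR parameters: u = e^(σ√Δt) = e^(0.45·√0.25) = 1.2523, d = 1/u = 0.7985
Per-period rate: rΔt = 0.05·0.25 = 0.0125, so R = e^0.0125 = 1.0126
Risk-neutral probability p = (e^0.0125 − 0.7985)/(1.2523 − 0.7985) = 0.2141/0.4538 = 0.4717
Terminal stock prices: S_u = 181.6, S_d = 115.8
Terminal payoffs (S − K): max(26.59, 0) = 26.59, max(-39.22, 0) = 0
Node 0 (S = 145): V_0 = e^(−0.0125)·[0.4717·26.5868 + 0.5283·0.0000] = 12.3853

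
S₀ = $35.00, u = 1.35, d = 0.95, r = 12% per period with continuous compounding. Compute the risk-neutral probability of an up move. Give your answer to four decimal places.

p = 0.4437

Risk-neutral probability p = (e^0.12 − 0.95)/(1.35 − 0.95) = 0.1775/0.4000 = 0.4437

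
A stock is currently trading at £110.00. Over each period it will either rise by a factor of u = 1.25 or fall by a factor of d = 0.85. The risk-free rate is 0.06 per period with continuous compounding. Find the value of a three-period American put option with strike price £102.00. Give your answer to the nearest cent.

£4.94

Risk-neutral probability p = (e^0.06 − 0.85)/(1.25 − 0.85) = 0.2118/0.4000 = 0.5296
Terminal stock prices: S_uuu = 214.8, S_uud = 146.1, S_udd = 99.34, S_ddd = 67.55
Terminal payoffs (K − S): max(-112.8, 0) = 0, max(-44.09, 0) = 0, max(2.656, 0) = 2.656, max(34.45, 0) = 34.45
Node uu (S = 171.9): continuation = e^(−0.06)·[0.5296·0.0000 + 0.4704·0.0000] = 0.0000; exercise value = 0.0000 ≤ continuation, so V_uu = 0.0000
Node ud (S = 116.9): continuation = e^(−0.06)·[0.5296·0.0000 + 0.4704·2.6563] = 1.1768; exercise value = 0.0000 ≤ continuation, so V_ud = 1.1768
Node dd (S = 79.47): continuation = e^(−0.06)·[0.5296·2.6563 + 0.4704·34.4463] = 16.5850; exercise value = 22.5250 > continuation, so V_dd = 22.5250 (exercise)
Node u (S = 137.5): continuation = e^(−0.06)·[0.5296·0.0000 + 0.4704·1.1768] = 0.5213; exercise value = 0.0000 ≤ continuation, so V_u = 0.5213
Node d (S = 93.5): continuation = e^(−0.06)·[0.5296·1.1768 + 0.4704·22.5250] = 10.5658; exercise value = 8.5000 ≤ continuation, so V_d = 10.5658
Node 0 (S = 110): continuation = e^(−0.06)·[0.5296·0.5213 + 0.4704·10.5658] = 4.9408; exercise value = 0.0000 ≤ continuation, so V_0 = 4.9408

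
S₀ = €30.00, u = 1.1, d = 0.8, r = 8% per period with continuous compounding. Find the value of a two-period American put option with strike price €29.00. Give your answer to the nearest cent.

€0.37

Risk-neutral probability p = (e^0.08 − 0.8)/(1.1 − 0.8) = 0.2833/0.3000 = 0.9443
Terminal stock prices: S_uu = 36.3, S_ud = 26.4, S_dd = 19.2
Terminal payoffs (K − S): max(-7.3, 0) = 0, max(2.6, 0) = 2.6, max(9.8, 0) = 9.8
Node u (S = 33): continuation = e^(−0.08)·[0.9443·0.0000 + 0.0557·2.6000] = 0.1337; exercise value = 0.0000 ≤ continuation, so V_u = 0.1337
Node d (S = 24): continuation = e^(−0.08)·[0.9443·2.6000 + 0.0557·9.8000] = 2.7704; exercise value = 5.0000 > continuation, so V_d = 5.0000 (exercise)
Node 0 (S = 30): continuation = e^(−0.08)·[0.9443·0.1337 + 0.0557·5.0000] = 0.3737; exercise value = 0.0000 ≤ continuation, so V_0 = 0.3737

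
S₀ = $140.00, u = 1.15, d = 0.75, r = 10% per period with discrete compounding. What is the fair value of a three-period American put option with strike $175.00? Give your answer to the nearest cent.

$35.00

Risk-neutral probability p = (1 + 0.1 − 0.75)/(1.15 − 0.75) = 0.3500/0.4000 = 0.8750
Terminal stock prices: S_uuu = 212.9, S_uud = 138.9, S_udd = 90.56, S_ddd = 59.06
Terminal payoffs (K − S): max(-37.92, 0) = 0, max(36.14, 0) = 36.14, max(84.44, 0) = 84.44, max(115.9, 0) = 115.9
Node uu (S = 185.1): continuation = 1/1.1·[0.8750·0.0000 + 0.1250·36.1375] = 4.1065; exercise value = 0.0000 ≤ continuation, so V_uu = 4.1065
Node ud (S = 120.8): continuation = 1/1.1·[0.8750·36.1375 + 0.1250·84.4375] = 38.3409; exercise value = 54.2500 > continuation, so V_ud = 54.2500 (exercise)
Node dd (S = 78.75): continuation = 1/1.1·[0.8750·84.4375 + 0.1250·115.9375] = 80.3409; exercise value = 96.2500 > continuation, so V_dd = 96.2500 (exercise)
Node u (S = 161): continuation = 1/1.1·[0.8750·4.1065 + 0.1250·54.2500] = 9.4313; exercise value = 14.0000 > continuation, so V_u = 14.0000 (exercise)
Node d (S = 105): continuation = 1/1.1·[0.8750·54.2500 + 0.1250·96.2500] = 54.0909; exercise value = 70.0000 > continuation, so V_d = 70.0000 (exercise)
Node 0 (S = 140): continuation = 1/1.1·[0.8750·14.0000 + 0.1250·70.0000] = 19.0909; exercise value = 35.0000 > continuation, so V_0 = 35.0000 (exercise)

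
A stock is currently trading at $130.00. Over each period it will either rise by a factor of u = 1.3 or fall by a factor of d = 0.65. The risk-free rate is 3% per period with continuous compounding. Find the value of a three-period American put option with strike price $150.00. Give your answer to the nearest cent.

$36.47

Risk-neutral probability p = (e^0.03 − 0.65)/(1.3 − 0.65) = 0.3805/0.6500 = 0.5853
Terminal stock prices: S_uuu = 285.6, S_uud = 142.8, S_udd = 71.4, S_ddd = 35.7
Terminal payoffs (K − S): max(-135.6, 0) = 0, max(7.195, 0) = 7.195, max(78.6, 0) = 78.6, max(114.3, 0) = 114.3
Node uu (S = 219.7): continuation = e^(−0.03)·[0.5853·0.0000 + 0.4147·7.1950] = 2.8955; exercise value = 0.0000 ≤ continuation, so V_uu = 2.8955
Node ud (S = 109.9): continuation = e^(−0.03)·[0.5853·7.1950 + 0.4147·78.5975] = 35.7168; exercise value = 40.1500 > continuation, so V_ud = 40.1500 (exercise)
Node dd (S = 54.93): continuation = e^(−0.03)·[0.5853·78.5975 + 0.4147·114.2987] = 90.6418; exercise value = 95.0750 > continuation, so V_dd = 95.0750 (exercise)
Node u (S = 169): continuation = e^(−0.03)·[0.5853·2.8955 + 0.4147·40.1500] = 17.8022; exercise value = 0.0000 ≤ continuation, so V_u = 17.8022
Node d (S = 84.5): continuation = e^(−0.03)·[0.5853·40.1500 + 0.4147·95.0750] = 61.0668; exercise value = 65.5000 > continuation, so V_d = 65.5000 (exercise)
Node 0 (S = 130): continuation = e^(−0.03)·[0.5853·17.8022 + 0.4147·65.5000] = 36.4711; exercise value = 20.0000 ≤ continuation, so V_0 = 36.4711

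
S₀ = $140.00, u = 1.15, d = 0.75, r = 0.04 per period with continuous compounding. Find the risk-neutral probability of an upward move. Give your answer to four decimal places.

p = 0.7270

Risk-neutral probability p = (e^0.04 − 0.75)/(1.15 − 0.75) = 0.2908/0.4000 = 0.7270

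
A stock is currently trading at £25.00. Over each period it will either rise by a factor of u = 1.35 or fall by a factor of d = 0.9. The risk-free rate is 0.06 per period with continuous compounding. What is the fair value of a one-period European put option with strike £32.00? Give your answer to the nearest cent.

£5.73

Risk-neutral probability p = (e^0.06 − 0.9)/(1.35 − 0.9) = 0.1618/0.4500 = 0.3596
Terminal stock prices: S_u = 33.75, S_d = 22.5
Terminal payoffs (K − S): max(-1.75, 0) = 0, max(9.5, 0) = 9.5
Node 0 (S = 25): V_0 = e^(−0.06)·[0.3596·0.0000 + 0.6404·9.5000] = 5.7292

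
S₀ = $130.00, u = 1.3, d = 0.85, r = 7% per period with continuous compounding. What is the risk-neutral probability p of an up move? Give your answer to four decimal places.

Risk-neutral probability p = (e^0.07 − 0.85)/(1.3 − 0.85) = 0.2225/0.4500 = 0.4945

p = 0.4945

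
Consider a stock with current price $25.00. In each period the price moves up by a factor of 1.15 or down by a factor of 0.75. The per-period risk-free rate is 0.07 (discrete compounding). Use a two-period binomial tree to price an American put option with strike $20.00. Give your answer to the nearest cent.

$0.23

Risk-neutral probability p = (1 + 0.07 − 0.75)/(1.15 − 0.75) = 0.3200/0.4000 = 0.8000
Terminal stock prices: S_uu = 33.06, S_ud = 21.56, S_dd = 14.06
Terminal payoffs (K − S): max(-13.06, 0) = 0, max(-1.562, 0) = 0, max(5.938, 0) = 5.938
Node u (S = 28.75): continuation = 1/1.07·[0.8000·0.0000 + 0.2000·0.0000] = 0.0000; exercise value = 0.0000 ≤ continuation, so V_u = 0.0000
Node d (S = 18.75): continuation = 1/1.07·[0.8000·0.0000 + 0.2000·5.9375] = 1.1098; exercise value = 1.2500 > continuation, so V_d = 1.2500 (exercise)
Node 0 (S = 25): continuation = 1/1.07·[0.8000·0.0000 + 0.2000·1.2500] = 0.2336; exercise value = 0.0000 ≤ continuation, so V_0 = 0.2336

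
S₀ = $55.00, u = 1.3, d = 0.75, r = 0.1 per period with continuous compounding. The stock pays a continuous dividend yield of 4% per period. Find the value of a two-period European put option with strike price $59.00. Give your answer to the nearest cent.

$6.47

Per-period risk-free factor R = e^0.1 = 1.1052; dividend-adjusted growth = e^(0.1−0.04) = 1.0618.
Risk-neutral probability p = (1.0618 − 0.75)/(1.3 − 0.75) = 0.3118/0.5500 = 0.5670
Terminal stock prices: S_uu = 92.95, S_ud = 53.62, S_dd = 30.94
Terminal payoffs (K − S): max(-33.95, 0) = 0, max(5.375, 0) = 5.375, max(28.06, 0) = 28.06
Node u (S = 71.5): V_u = e^(−0.1)·[0.5670·0.0000 + 0.4330·5.3750] = 2.1060
Node d (S = 41.25): V_d = e^(−0.1)·[0.5670·5.3750 + 0.4330·28.0625] = 13.7528
Node 0 (S = 55): V_0 = e^(−0.1)·[0.5670·2.1060 + 0.4330·13.7528] = 6.4690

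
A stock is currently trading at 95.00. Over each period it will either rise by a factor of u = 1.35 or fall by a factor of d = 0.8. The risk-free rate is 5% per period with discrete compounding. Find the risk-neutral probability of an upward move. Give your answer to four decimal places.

p = 0.4545

Risk-neutral probability p = (1 + 0.05 − 0.8)/(1.35 − 0.8) = 0.2500/0.5500 = 0.4545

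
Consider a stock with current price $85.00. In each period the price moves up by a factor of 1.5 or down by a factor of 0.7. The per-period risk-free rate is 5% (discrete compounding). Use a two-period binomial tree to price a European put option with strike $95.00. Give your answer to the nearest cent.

Risk-neutral probability p = (1 + 0.05 − 0.7)/(1.5 − 0.7) = 0.3500/0.8000 = 0.4375
Terminal stock prices: S_uu = 191.2, S_ud = 89.25, S_dd = 41.65
Terminal payoffs (K − S): max(-96.25, 0) = 0, max(5.75, 0) = 5.75, max(53.35, 0) = 53.35
Node u (S = 127.5): V_u = 1/1.05·[0.4375·0.0000 + 0.5625·5.7500] = 3.0804
Node d (S = 59.5): V_d = 1/1.05·[0.4375·5.7500 + 0.5625·53.3500] = 30.9762
Node 0 (S = 85): V_0 = 1/1.05·[0.4375·3.0804 + 0.5625·30.9762] = 17.8779

$17.88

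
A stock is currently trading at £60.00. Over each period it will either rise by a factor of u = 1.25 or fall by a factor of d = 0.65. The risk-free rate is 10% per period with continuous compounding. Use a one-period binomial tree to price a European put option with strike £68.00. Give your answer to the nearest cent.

£6.33

Risk-neutral probability p = (e^0.1 − 0.65)/(1.25 − 0.65) = 0.4552/0.6000 = 0.7586
Terminal stock prices: S_u = 75, S_d = 39
Terminal payoffs (K − S): max(-7, 0) = 0, max(29, 0) = 29
Node 0 (S = 60): V_0 = e^(−0.1)·[0.7586·0.0000 + 0.2414·29.0000] = 6.3339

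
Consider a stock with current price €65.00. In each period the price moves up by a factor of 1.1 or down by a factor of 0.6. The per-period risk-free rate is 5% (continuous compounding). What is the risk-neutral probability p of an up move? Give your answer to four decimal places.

Risk-neutral probability p = (e^0.05 − 0.6)/(1.1 − 0.6) = 0.4513/0.5000 = 0.9025

p = 0.9025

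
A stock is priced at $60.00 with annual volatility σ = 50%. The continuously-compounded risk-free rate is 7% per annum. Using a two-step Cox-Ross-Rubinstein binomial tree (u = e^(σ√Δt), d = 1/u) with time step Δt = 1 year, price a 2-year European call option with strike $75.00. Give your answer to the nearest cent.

CRR parameters: u = e^(σ√Δt) = e^(0.5·√1) = 1.6487, d = 1/u = 0.6065
Per-period rate: rΔt = 0.07·1 = 0.07, so R = e^0.07 = 1.0725
Risk-neutral probability p = (e^0.07 − 0.6065)/(1.6487 − 0.6065) = 0.4660/1.0422 = 0.4471
Terminal stock prices: S_uu = 163.1, S_ud = 60, S_dd = 22.07
Terminal payoffs (S − K): max(88.1, 0) = 88.1, max(-15, 0) = 0, max(-52.93, 0) = 0
Node u (S = 98.92): V_u = e^(−0.07)·[0.4471·88.0969 + 0.5529·0.0000] = 36.7264
Node d (S = 36.39): V_d = e^(−0.07)·[0.4471·0.0000 + 0.5529·0.0000] = 0.0000
Node 0 (S = 60): V_0 = e^(−0.07)·[0.4471·36.7264 + 0.5529·0.0000] = 15.3107

$15.31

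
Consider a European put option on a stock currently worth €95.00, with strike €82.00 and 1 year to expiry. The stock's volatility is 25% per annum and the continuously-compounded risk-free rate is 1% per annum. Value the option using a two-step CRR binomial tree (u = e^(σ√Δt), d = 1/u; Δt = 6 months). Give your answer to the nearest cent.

€4.25

CRR parameters: u = e^(σ√Δt) = e^(0.25·√0.5) = 1.1934, d = 1/u = 0.8380
Per-period rate: rΔt = 0.01·0.5 = 0.005, so R = e^0.005 = 1.0050
Risk-neutral probability p = (e^0.005 − 0.8380)/(1.1934 − 0.8380) = 0.1670/0.3554 = 0.4700
Terminal stock prices: S_uu = 135.3, S_ud = 95, S_dd = 66.71
Terminal payoffs (K − S): max(-53.29, 0) = 0, max(-13, 0) = 0, max(15.29, 0) = 15.29
Node u (S = 113.4): V_u = e^(−0.005)·[0.4700·0.0000 + 0.5300·0.0000] = 0.0000
Node d (S = 79.61): V_d = e^(−0.005)·[0.4700·0.0000 + 0.5300·15.2921] = 8.0640
Node 0 (S = 95): V_0 = e^(−0.005)·[0.4700·0.0000 + 0.5300·8.0640] = 4.2524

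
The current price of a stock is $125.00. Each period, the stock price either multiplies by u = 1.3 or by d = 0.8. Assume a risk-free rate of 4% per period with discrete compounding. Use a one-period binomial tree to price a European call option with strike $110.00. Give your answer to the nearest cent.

Risk-neutral probability p = (1 + 0.04 − 0.8)/(1.3 − 0.8) = 0.2400/0.5000 = 0.4800
Terminal stock prices: S_u = 162.5, S_d = 100
Terminal payoffs (S − K): max(52.5, 0) = 52.5, max(-10, 0) = 0
Node 0 (S = 125): V_0 = 1/1.04·[0.4800·52.5000 + 0.5200·0.0000] = 24.2308

$24.23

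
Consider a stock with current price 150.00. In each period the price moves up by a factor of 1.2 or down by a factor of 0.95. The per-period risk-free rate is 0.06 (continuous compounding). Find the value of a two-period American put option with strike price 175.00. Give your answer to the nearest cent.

25.00

Risk-neutral probability p = (e^0.06 − 0.95)/(1.2 − 0.95) = 0.1118/0.2500 = 0.4473
Terminal stock prices: S_uu = 216, S_ud = 171, S_dd = 135.4
Terminal payoffs (K − S): max(-41, 0) = 0, max(4, 0) = 4, max(39.62, 0) = 39.62
Node u (S = 180): continuation = e^(−0.06)·[0.4473·0.0000 + 0.5527·4.0000] = 2.0819; exercise value = 0.0000 ≤ continuation, so V_u = 2.0819
Node d (S = 142.5): continuation = e^(−0.06)·[0.4473·4.0000 + 0.5527·39.6250] = 22.3088; exercise value = 32.5000 > continuation, so V_d = 32.5000 (exercise)
Node 0 (S = 150): continuation = e^(−0.06)·[0.4473·2.0819 + 0.5527·32.5000] = 17.7924; exercise value = 25.0000 > continuation, so V_0 = 25.0000 (exercise)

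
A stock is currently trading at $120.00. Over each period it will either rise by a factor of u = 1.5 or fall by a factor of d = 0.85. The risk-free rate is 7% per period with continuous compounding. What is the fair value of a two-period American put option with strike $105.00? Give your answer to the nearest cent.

$6.88

Risk-neutral probability p = (e^0.07 − 0.85)/(1.5 − 0.85) = 0.2225/0.6500 = 0.3423
Terminal stock prices: S_uu = 270, S_ud = 153, S_dd = 86.7
Terminal payoffs (K − S): max(-165, 0) = 0, max(-48, 0) = 0, max(18.3, 0) = 18.3
Node u (S = 180): continuation = e^(−0.07)·[0.3423·0.0000 + 0.6577·0.0000] = 0.0000; exercise value = 0.0000 ≤ continuation, so V_u = 0.0000
Node d (S = 102): continuation = e^(−0.07)·[0.3423·0.0000 + 0.6577·18.3000] = 11.2219; exercise value = 3.0000 ≤ continuation, so V_d = 11.2219
Node 0 (S = 120): continuation = e^(−0.07)·[0.3423·0.0000 + 0.6577·11.2219] = 6.8814; exercise value = 0.0000 ≤ continuation, so V_0 = 6.8814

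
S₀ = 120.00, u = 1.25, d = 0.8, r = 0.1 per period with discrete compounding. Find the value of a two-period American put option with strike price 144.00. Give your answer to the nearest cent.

24.00

Risk-neutral probability p = (1 + 0.1 − 0.8)/(1.25 − 0.8) = 0.3000/0.4500 = 0.6667
Terminal stock prices: S_uu = 187.5, S_ud = 120, S_dd = 76.8
Terminal payoffs (K − S): max(-43.5, 0) = 0, max(24, 0) = 24, max(67.2, 0) = 67.2
Node u (S = 150): continuation = 1/1.1·[0.6667·0.0000 + 0.3333·24.0000] = 7.2727; exercise value = 0.0000 ≤ continuation, so V_u = 7.2727
Node d (S = 96): continuation = 1/1.1·[0.6667·24.0000 + 0.3333·67.2000] = 34.9091; exercise value = 48.0000 > continuation, so V_d = 48.0000 (exercise)
Node 0 (S = 120): continuation = 1/1.1·[0.6667·7.2727 + 0.3333·48.0000] = 18.9532; exercise value = 24.0000 > continuation, so V_0 = 24.0000 (exercise)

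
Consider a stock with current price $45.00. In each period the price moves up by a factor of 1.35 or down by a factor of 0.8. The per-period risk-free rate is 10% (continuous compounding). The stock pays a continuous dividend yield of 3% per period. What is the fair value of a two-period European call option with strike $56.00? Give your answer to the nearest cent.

$5.23

Per-period risk-free factor R = e^0.1 = 1.1052; dividend-adjusted growth = e^(0.1−0.03) = 1.0725.
Risk-neutral probability p = (1.0725 − 0.8)/(1.35 − 0.8) = 0.2725/0.5500 = 0.4955
Terminal stock prices: S_uu = 82.01, S_ud = 48.6, S_dd = 28.8
Terminal payoffs (S − K): max(26.01, 0) = 26.01, max(-7.4, 0) = 0, max(-27.2, 0) = 0
Node u (S = 60.75): V_u = e^(−0.1)·[0.4955·26.0125 + 0.5045·0.0000] = 11.6619
Node d (S = 36): V_d = e^(−0.1)·[0.4955·0.0000 + 0.5045·0.0000] = 0.0000
Node 0 (S = 45): V_0 = e^(−0.1)·[0.4955·11.6619 + 0.5045·0.0000] = 5.2283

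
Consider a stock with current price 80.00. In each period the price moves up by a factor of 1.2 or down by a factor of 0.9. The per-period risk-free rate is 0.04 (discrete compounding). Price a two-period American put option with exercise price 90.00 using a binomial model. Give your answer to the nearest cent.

Risk-neutral probability p = (1 + 0.04 − 0.9)/(1.2 − 0.9) = 0.1400/0.3000 = 0.4667
Terminal stock prices: S_uu = 115.2, S_ud = 86.4, S_dd = 64.8
Terminal payoffs (K − S): max(-25.2, 0) = 0, max(3.6, 0) = 3.6, max(25.2, 0) = 25.2
Node u (S = 96): continuation = 1/1.04·[0.4667·0.0000 + 0.5333·3.6000] = 1.8462; exercise value = 0.0000 ≤ continuation, so V_u = 1.8462
Node d (S = 72): continuation = 1/1.04·[0.4667·3.6000 + 0.5333·25.2000] = 14.5385; exercise value = 18.0000 > continuation, so V_d = 18.0000 (exercise)
Node 0 (S = 80): continuation = 1/1.04·[0.4667·1.8462 + 0.5333·18.0000] = 10.0592; exercise value = 10.0000 ≤ continuation, so V_0 = 10.0592

10.06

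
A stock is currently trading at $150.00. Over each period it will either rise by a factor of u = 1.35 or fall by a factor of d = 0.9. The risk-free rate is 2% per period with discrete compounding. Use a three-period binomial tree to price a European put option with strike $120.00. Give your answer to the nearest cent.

$3.96

Risk-neutral probability p = (1 + 0.02 − 0.9)/(1.35 − 0.9) = 0.1200/0.4500 = 0.2667
Terminal stock prices: S_uuu = 369.1, S_uud = 246, S_udd = 164, S_ddd = 109.4
Terminal payoffs (K − S): max(-249.1, 0) = 0, max(-126, 0) = 0, max(-44.03, 0) = 0, max(10.65, 0) = 10.65
Node uu (S = 273.4): V_uu = 1/1.02·[0.2667·0.0000 + 0.7333·0.0000] = 0.0000
Node ud (S = 182.2): V_ud = 1/1.02·[0.2667·0.0000 + 0.7333·0.0000] = 0.0000
Node dd (S = 121.5): V_dd = 1/1.02·[0.2667·0.0000 + 0.7333·10.6500] = 7.6569
Node u (S = 202.5): V_u = 1/1.02·[0.2667·0.0000 + 0.7333·0.0000] = 0.0000
Node d (S = 135): V_d = 1/1.02·[0.2667·0.0000 + 0.7333·7.6569] = 5.5049
Node 0 (S = 150): V_0 = 1/1.02·[0.2667·0.0000 + 0.7333·5.5049] = 3.9578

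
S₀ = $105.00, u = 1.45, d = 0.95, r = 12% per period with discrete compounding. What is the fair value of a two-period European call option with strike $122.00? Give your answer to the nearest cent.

Risk-neutral probability p = (1 + 0.12 − 0.95)/(1.45 − 0.95) = 0.1700/0.5000 = 0.3400
Terminal stock prices: S_uu = 220.8, S_ud = 144.6, S_dd = 94.76
Terminal payoffs (S − K): max(98.76, 0) = 98.76, max(22.64, 0) = 22.64, max(-27.24, 0) = 0
Node u (S = 152.2): V_u = 1/1.12·[0.3400·98.7625 + 0.6600·22.6375] = 43.3214
Node d (S = 99.75): V_d = 1/1.12·[0.3400·22.6375 + 0.6600·0.0000] = 6.8721
Node 0 (S = 105): V_0 = 1/1.12·[0.3400·43.3214 + 0.6600·6.8721] = 17.2008

$17.20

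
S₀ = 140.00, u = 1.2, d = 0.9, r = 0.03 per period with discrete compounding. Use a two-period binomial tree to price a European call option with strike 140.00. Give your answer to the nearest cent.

Risk-neutral probability p = (1 + 0.03 − 0.9)/(1.2 − 0.9) = 0.1300/0.3000 = 0.4333
Terminal stock prices: S_uu = 201.6, S_ud = 151.2, S_dd = 113.4
Terminal payoffs (S − K): max(61.6, 0) = 61.6, max(11.2, 0) = 11.2, max(-26.6, 0) = 0
Node u (S = 168): V_u = 1/1.03·[0.4333·61.6000 + 0.5667·11.2000] = 32.0777
Node d (S = 126): V_d = 1/1.03·[0.4333·11.2000 + 0.5667·0.0000] = 4.7120
Node 0 (S = 140): V_0 = 1/1.03·[0.4333·32.0777 + 0.5667·4.7120] = 16.0878

16.09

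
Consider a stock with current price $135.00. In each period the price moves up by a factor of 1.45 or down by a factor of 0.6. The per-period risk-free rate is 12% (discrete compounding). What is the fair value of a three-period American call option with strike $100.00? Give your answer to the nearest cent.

$72.59

Risk-neutral probability p = (1 + 0.12 − 0.6)/(1.45 − 0.6) = 0.5200/0.8500 = 0.6118
Terminal stock prices: S_uuu = 411.6, S_uud = 170.3, S_udd = 70.47, S_ddd = 29.16
Terminal payoffs (S − K): max(311.6, 0) = 311.6, max(70.3, 0) = 70.3, max(-29.53, 0) = 0, max(-70.84, 0) = 0
Node uu (S = 283.8): continuation = 1/1.12·[0.6118·311.5644 + 0.3882·70.3025] = 194.5518; exercise value = 183.8375 ≤ continuation, so V_uu = 194.5518
Node ud (S = 117.4): continuation = 1/1.12·[0.6118·70.3025 + 0.3882·0.0000] = 38.4005; exercise value = 17.4500 ≤ continuation, so V_ud = 38.4005
Node dd (S = 48.6): continuation = 1/1.12·[0.6118·0.0000 + 0.3882·0.0000] = 0.0000; exercise value = 0.0000 ≤ continuation, so V_dd = 0.0000
Node u (S = 195.8): continuation = 1/1.12·[0.6118·194.5518 + 0.3882·38.4005] = 119.5789; exercise value = 95.7500 ≤ continuation, so V_u = 119.5789
Node d (S = 81): continuation = 1/1.12·[0.6118·38.4005 + 0.3882·0.0000] = 20.9751; exercise value = 0.0000 ≤ continuation, so V_d = 20.9751
Node 0 (S = 135): continuation = 1/1.12·[0.6118·119.5789 + 0.3882·20.9751] = 72.5870; exercise value = 35.0000 ≤ continuation, so V_0 = 72.5870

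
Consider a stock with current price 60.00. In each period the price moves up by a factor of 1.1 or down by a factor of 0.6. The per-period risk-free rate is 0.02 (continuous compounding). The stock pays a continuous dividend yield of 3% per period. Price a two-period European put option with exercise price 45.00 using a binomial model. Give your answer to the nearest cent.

2.87

Per-period risk-free factor R = e^0.02 = 1.0202; dividend-adjusted growth = e^(0.02−0.03) = 0.9900.
Risk-neutral probability p = (0.9900 − 0.6)/(1.1 − 0.6) = 0.3900/0.5000 = 0.7801
Terminal stock prices: S_uu = 72.6, S_ud = 39.6, S_dd = 21.6
Terminal payoffs (K − S): max(-27.6, 0) = 0, max(5.4, 0) = 5.4, max(23.4, 0) = 23.4
Node u (S = 66): V_u = e^(−0.02)·[0.7801·0.0000 + 0.2199·5.4000] = 1.1639
Node d (S = 36): V_d = e^(−0.02)·[0.7801·5.4000 + 0.2199·23.4000] = 9.1729
Node 0 (S = 60): V_0 = e^(−0.02)·[0.7801·1.1639 + 0.2199·9.1729] = 2.8672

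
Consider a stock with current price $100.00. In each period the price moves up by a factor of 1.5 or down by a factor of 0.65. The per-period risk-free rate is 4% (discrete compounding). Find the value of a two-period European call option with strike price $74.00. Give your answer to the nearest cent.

Risk-neutral probability p = (1 + 0.04 − 0.65)/(1.5 − 0.65) = 0.3900/0.8500 = 0.4588
Terminal stock prices: S_uu = 225, S_ud = 97.5, S_dd = 42.25
Terminal payoffs (S − K): max(151, 0) = 151, max(23.5, 0) = 23.5, max(-31.75, 0) = 0
Node u (S = 150): V_u = 1/1.04·[0.4588·151.0000 + 0.5412·23.5000] = 78.8462
Node d (S = 65): V_d = 1/1.04·[0.4588·23.5000 + 0.5412·0.0000] = 10.3676
Node 0 (S = 100): V_0 = 1/1.04·[0.4588·78.8462 + 0.5412·10.3676] = 40.1800

$40.18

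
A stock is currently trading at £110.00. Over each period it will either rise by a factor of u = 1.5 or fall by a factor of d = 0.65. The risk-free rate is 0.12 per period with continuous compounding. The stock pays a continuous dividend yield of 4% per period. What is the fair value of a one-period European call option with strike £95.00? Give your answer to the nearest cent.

£31.65

Per-period risk-free factor R = e^0.12 = 1.1275; dividend-adjusted growth = e^(0.12−0.04) = 1.0833.
Risk-neutral probability p = (1.0833 − 0.65)/(1.5 − 0.65) = 0.4333/0.8500 = 0.5097
Terminal stock prices: S_u = 165, S_d = 71.5
Terminal payoffs (S − K): max(70, 0) = 70, max(-23.5, 0) = 0
Node 0 (S = 110): V_0 = e^(−0.12)·[0.5097·70.0000 + 0.4903·0.0000] = 31.6475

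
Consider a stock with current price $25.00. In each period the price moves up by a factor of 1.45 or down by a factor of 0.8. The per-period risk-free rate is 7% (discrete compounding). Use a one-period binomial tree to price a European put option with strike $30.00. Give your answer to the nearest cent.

$5.46

Risk-neutral probability p = (1 + 0.07 − 0.8)/(1.45 − 0.8) = 0.2700/0.6500 = 0.4154
Terminal stock prices: S_u = 36.25, S_d = 20
Terminal payoffs (K − S): max(-6.25, 0) = 0, max(10, 0) = 10
Node 0 (S = 25): V_0 = 1/1.07·[0.4154·0.0000 + 0.5846·10.0000] = 5.4637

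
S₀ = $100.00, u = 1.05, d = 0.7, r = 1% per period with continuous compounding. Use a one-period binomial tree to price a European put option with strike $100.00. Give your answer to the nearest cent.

$3.39

Risk-neutral probability p = (e^0.01 − 0.7)/(1.05 − 0.7) = 0.3101/0.3500 = 0.8859
Terminal stock prices: S_u = 105, S_d = 70
Terminal payoffs (K − S): max(-5, 0) = 0, max(30, 0) = 30
Node 0 (S = 100): V_0 = e^(−0.01)·[0.8859·0.0000 + 0.1141·30.0000] = 3.3902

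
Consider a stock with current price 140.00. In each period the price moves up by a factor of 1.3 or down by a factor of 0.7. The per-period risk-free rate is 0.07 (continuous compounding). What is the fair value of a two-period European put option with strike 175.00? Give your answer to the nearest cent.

Risk-neutral probability p = (e^0.07 − 0.7)/(1.3 − 0.7) = 0.3725/0.6000 = 0.6208
Terminal stock prices: S_uu = 236.6, S_ud = 127.4, S_dd = 68.6
Terminal payoffs (K − S): max(-61.6, 0) = 0, max(47.6, 0) = 47.6, max(106.4, 0) = 106.4
Node u (S = 182): V_u = e^(−0.07)·[0.6208·0.0000 + 0.3792·47.6000] = 16.8275
Node d (S = 98): V_d = e^(−0.07)·[0.6208·47.6000 + 0.3792·106.4000] = 65.1689
Node 0 (S = 140): V_0 = e^(−0.07)·[0.6208·16.8275 + 0.3792·65.1689] = 32.7795

32.78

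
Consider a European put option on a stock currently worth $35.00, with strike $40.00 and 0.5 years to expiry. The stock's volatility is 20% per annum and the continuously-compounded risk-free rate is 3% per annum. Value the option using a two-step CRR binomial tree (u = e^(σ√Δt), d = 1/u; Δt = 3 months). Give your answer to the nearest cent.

CRR parameters: u = e^(σ√Δt) = e^(0.2·√0.25) = 1.1052, d = 1/u = 0.9048
Per-period rate: rΔt = 0.03·0.25 = 0.0075, so R = e^0.0075 = 1.0075
Risk-neutral probability p = (e^0.0075 − 0.9048)/(1.1052 − 0.9048) = 0.1027/0.2003 = 0.5126
Terminal stock prices: S_uu = 42.75, S_ud = 35, S_dd = 28.66
Terminal payoffs (K − S): max(-2.749, 0) = 0, max(5, 0) = 5, max(11.34, 0) = 11.34
Node u (S = 38.68): V_u = e^(−0.0075)·[0.5126·0.0000 + 0.4874·5.0000] = 2.4188
Node d (S = 31.67): V_d = e^(−0.0075)·[0.5126·5.0000 + 0.4874·11.3444] = 8.0318
Node 0 (S = 35): V_0 = e^(−0.0075)·[0.5126·2.4188 + 0.4874·8.0318] = 5.1161

$5.12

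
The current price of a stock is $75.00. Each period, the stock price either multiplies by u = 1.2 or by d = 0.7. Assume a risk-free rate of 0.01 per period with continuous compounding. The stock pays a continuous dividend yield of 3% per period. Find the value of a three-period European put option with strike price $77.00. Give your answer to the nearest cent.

Per-period risk-free factor R = e^0.01 = 1.0101; dividend-adjusted growth = e^(0.01−0.03) = 0.9802.
Risk-neutral probability p = (0.9802 − 0.7)/(1.2 − 0.7) = 0.2802/0.5000 = 0.5604
Terminal stock prices: S_uuu = 129.6, S_uud = 75.6, S_udd = 44.1, S_ddd = 25.72
Terminal payoffs (K − S): max(-52.6, 0) = 0, max(1.4, 0) = 1.4, max(32.9, 0) = 32.9, max(51.28, 0) = 51.28
Node uu (S = 108): V_uu = e^(−0.01)·[0.5604·0.0000 + 0.4396·1.4000] = 0.6093
Node ud (S = 63): V_ud = e^(−0.01)·[0.5604·1.4000 + 0.4396·32.9000] = 15.0958
Node dd (S = 36.75): V_dd = e^(−0.01)·[0.5604·32.9000 + 0.4396·51.2750] = 40.5700
Node u (S = 90): V_u = e^(−0.01)·[0.5604·0.6093 + 0.4396·15.0958] = 6.9082
Node d (S = 52.5): V_d = e^(−0.01)·[0.5604·15.0958 + 0.4396·40.5700] = 26.0327
Node 0 (S = 75): V_0 = e^(−0.01)·[0.5604·6.9082 + 0.4396·26.0327] = 15.1630

$15.16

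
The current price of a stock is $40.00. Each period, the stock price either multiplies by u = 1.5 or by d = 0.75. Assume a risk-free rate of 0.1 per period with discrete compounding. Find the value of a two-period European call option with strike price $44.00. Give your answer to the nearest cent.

Risk-neutral probability p = (1 + 0.1 − 0.75)/(1.5 − 0.75) = 0.3500/0.7500 = 0.4667
Terminal stock prices: S_uu = 90, S_ud = 45, S_dd = 22.5
Terminal payoffs (S − K): max(46, 0) = 46, max(1, 0) = 1, max(-21.5, 0) = 0
Node u (S = 60): V_u = 1/1.1·[0.4667·46.0000 + 0.5333·1.0000] = 20.0000
Node d (S = 30): V_d = 1/1.1·[0.4667·1.0000 + 0.5333·0.0000] = 0.4242
Node 0 (S = 40): V_0 = 1/1.1·[0.4667·20.0000 + 0.5333·0.4242] = 8.6905

$8.69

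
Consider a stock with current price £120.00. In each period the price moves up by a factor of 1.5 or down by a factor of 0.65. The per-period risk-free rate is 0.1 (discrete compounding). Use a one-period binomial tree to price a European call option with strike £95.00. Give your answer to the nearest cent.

£40.91

Risk-neutral probability p = (1 + 0.1 − 0.65)/(1.5 − 0.65) = 0.4500/0.8500 = 0.5294
Terminal stock prices: S_u = 180, S_d = 78
Terminal payoffs (S − K): max(85, 0) = 85, max(-17, 0) = 0
Node 0 (S = 120): V_0 = 1/1.1·[0.5294·85.0000 + 0.4706·0.0000] = 40.9091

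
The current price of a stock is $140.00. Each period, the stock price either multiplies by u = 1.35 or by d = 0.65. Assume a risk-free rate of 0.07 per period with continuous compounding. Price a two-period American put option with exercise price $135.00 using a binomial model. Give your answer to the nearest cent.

$18.79

Risk-neutral probability p = (e^0.07 − 0.65)/(1.35 − 0.65) = 0.4225/0.7000 = 0.6036
Terminal stock prices: S_uu = 255.2, S_ud = 122.9, S_dd = 59.15
Terminal payoffs (K − S): max(-120.2, 0) = 0, max(12.15, 0) = 12.15, max(75.85, 0) = 75.85
Node u (S = 189): continuation = e^(−0.07)·[0.6036·0.0000 + 0.3964·12.1500] = 4.4908; exercise value = 0.0000 ≤ continuation, so V_u = 4.4908
Node d (S = 91): continuation = e^(−0.07)·[0.6036·12.1500 + 0.3964·75.8500] = 34.8732; exercise value = 44.0000 > continuation, so V_d = 44.0000 (exercise)
Node 0 (S = 140): continuation = e^(−0.07)·[0.6036·4.4908 + 0.3964·44.0000] = 18.7905; exercise value = 0.0000 ≤ continuation, so V_0 = 18.7905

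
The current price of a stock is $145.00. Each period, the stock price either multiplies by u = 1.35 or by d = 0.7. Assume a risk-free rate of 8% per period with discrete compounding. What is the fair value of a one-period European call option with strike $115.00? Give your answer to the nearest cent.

$43.71

Risk-neutral probability p = (1 + 0.08 − 0.7)/(1.35 − 0.7) = 0.3800/0.6500 = 0.5846
Terminal stock prices: S_u = 195.8, S_d = 101.5
Terminal payoffs (S − K): max(80.75, 0) = 80.75, max(-13.5, 0) = 0
Node 0 (S = 145): V_0 = 1/1.08·[0.5846·80.7500 + 0.4154·0.0000] = 43.7108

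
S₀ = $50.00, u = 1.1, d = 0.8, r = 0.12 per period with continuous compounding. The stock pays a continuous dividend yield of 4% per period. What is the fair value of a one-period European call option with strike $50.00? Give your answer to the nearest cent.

Per-period risk-free factor R = e^0.12 = 1.1275; dividend-adjusted growth = e^(0.12−0.04) = 1.0833.
Risk-neutral probability p = (1.0833 − 0.8)/(1.1 − 0.8) = 0.2833/0.3000 = 0.9443
Terminal stock prices: S_u = 55, S_d = 40
Terminal payoffs (S − K): max(5, 0) = 5, max(-10, 0) = 0
Node 0 (S = 50): V_0 = e^(−0.12)·[0.9443·5.0000 + 0.0557·0.0000] = 4.1876

$4.19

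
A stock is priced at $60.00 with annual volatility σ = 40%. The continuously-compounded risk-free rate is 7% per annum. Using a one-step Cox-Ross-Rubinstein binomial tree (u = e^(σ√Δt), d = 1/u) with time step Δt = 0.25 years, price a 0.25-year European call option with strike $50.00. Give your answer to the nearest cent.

$11.30

CRR parameters: u = e^(σ√Δt) = e^(0.4·√0.25) = 1.2214, d = 1/u = 0.8187
Per-period rate: rΔt = 0.07·0.25 = 0.0175, so R = e^0.0175 = 1.0177
Risk-neutral probability p = (e^0.0175 − 0.8187)/(1.2214 − 0.8187) = 0.1989/0.4027 = 0.4940
Terminal stock prices: S_u = 73.28, S_d = 49.12
Terminal payoffs (S − K): max(23.28, 0) = 23.28, max(-0.8762, 0) = 0
Node 0 (S = 60): V_0 = e^(−0.0175)·[0.4940·23.2842 + 0.5060·0.0000] = 11.3030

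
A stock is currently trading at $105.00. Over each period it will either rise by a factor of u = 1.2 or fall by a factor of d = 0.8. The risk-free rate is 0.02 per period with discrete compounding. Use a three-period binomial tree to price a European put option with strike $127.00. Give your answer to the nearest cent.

$23.21

Risk-neutral probability p = (1 + 0.02 − 0.8)/(1.2 − 0.8) = 0.2200/0.4000 = 0.5500
Terminal stock prices: S_uuu = 181.4, S_uud = 121, S_udd = 80.64, S_ddd = 53.76
Terminal payoffs (K − S): max(-54.44, 0) = 0, max(6.04, 0) = 6.04, max(46.36, 0) = 46.36, max(73.24, 0) = 73.24
Node uu (S = 151.2): V_uu = 1/1.02·[0.5500·0.0000 + 0.4500·6.0400] = 2.6647
Node ud (S = 100.8): V_ud = 1/1.02·[0.5500·6.0400 + 0.4500·46.3600] = 23.7098
Node dd (S = 67.2): V_dd = 1/1.02·[0.5500·46.3600 + 0.4500·73.2400] = 57.3098
Node u (S = 126): V_u = 1/1.02·[0.5500·2.6647 + 0.4500·23.7098] = 11.8971
Node d (S = 84): V_d = 1/1.02·[0.5500·23.7098 + 0.4500·57.3098] = 38.0684
Node 0 (S = 105): V_0 = 1/1.02·[0.5500·11.8971 + 0.4500·38.0684] = 23.2100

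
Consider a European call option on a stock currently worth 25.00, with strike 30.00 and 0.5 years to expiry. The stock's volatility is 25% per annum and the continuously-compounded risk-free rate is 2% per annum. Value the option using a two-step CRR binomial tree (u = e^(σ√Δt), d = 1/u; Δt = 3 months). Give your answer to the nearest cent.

0.50

CRR parameters: u = e^(σ√Δt) = e^(0.25·√0.25) = 1.1331, d = 1/u = 0.8825
Per-period rate: rΔt = 0.02·0.25 = 0.005, so R = e^0.005 = 1.0050
Risk-neutral probability p = (e^0.005 − 0.8825)/(1.1331 − 0.8825) = 0.1225/0.2507 = 0.4888
Terminal stock prices: S_uu = 32.1, S_ud = 25, S_dd = 19.47
Terminal payoffs (S − K): max(2.101, 0) = 2.101, max(-5, 0) = 0, max(-10.53, 0) = 0
Node u (S = 28.33): V_u = e^(−0.005)·[0.4888·2.1006 + 0.5112·0.0000] = 1.0216
Node d (S = 22.06): V_d = e^(−0.005)·[0.4888·0.0000 + 0.5112·0.0000] = 0.0000
Node 0 (S = 25): V_0 = e^(−0.005)·[0.4888·1.0216 + 0.5112·0.0000] = 0.4969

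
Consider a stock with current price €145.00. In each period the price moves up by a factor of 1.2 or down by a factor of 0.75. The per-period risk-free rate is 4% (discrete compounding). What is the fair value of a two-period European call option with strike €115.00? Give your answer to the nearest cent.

€42.58

Risk-neutral probability p = (1 + 0.04 − 0.75)/(1.2 − 0.75) = 0.2900/0.4500 = 0.6444
Terminal stock prices: S_uu = 208.8, S_ud = 130.5, S_dd = 81.56
Terminal payoffs (S − K): max(93.8, 0) = 93.8, max(15.5, 0) = 15.5, max(-33.44, 0) = 0
Node u (S = 174): V_u = 1/1.04·[0.6444·93.8000 + 0.3556·15.5000] = 63.4231
Node d (S = 108.8): V_d = 1/1.04·[0.6444·15.5000 + 0.3556·0.0000] = 9.6047
Node 0 (S = 145): V_0 = 1/1.04·[0.6444·63.4231 + 0.3556·9.6047] = 42.5843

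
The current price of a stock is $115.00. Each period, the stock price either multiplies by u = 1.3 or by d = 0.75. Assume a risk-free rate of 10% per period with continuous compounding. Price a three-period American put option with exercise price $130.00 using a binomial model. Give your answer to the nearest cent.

Risk-neutral probability p = (e^0.1 − 0.75)/(1.3 − 0.75) = 0.3552/0.5500 = 0.6458
Terminal stock prices: S_uuu = 252.7, S_uud = 145.8, S_udd = 84.09, S_ddd = 48.52
Terminal payoffs (K − S): max(-122.7, 0) = 0, max(-15.76, 0) = 0, max(45.91, 0) = 45.91, max(81.48, 0) = 81.48
Node uu (S = 194.4): continuation = e^(−0.1)·[0.6458·0.0000 + 0.3542·0.0000] = 0.0000; exercise value = 0.0000 ≤ continuation, so V_uu = 0.0000
Node ud (S = 112.1): continuation = e^(−0.1)·[0.6458·0.0000 + 0.3542·45.9062] = 14.7141; exercise value = 17.8750 > continuation, so V_ud = 17.8750 (exercise)
Node dd (S = 64.69): continuation = e^(−0.1)·[0.6458·45.9062 + 0.3542·81.4844] = 52.9414; exercise value = 65.3125 > continuation, so V_dd = 65.3125 (exercise)
Node u (S = 149.5): continuation = e^(−0.1)·[0.6458·0.0000 + 0.3542·17.8750] = 5.7294; exercise value = 0.0000 ≤ continuation, so V_u = 5.7294
Node d (S = 86.25): continuation = e^(−0.1)·[0.6458·17.8750 + 0.3542·65.3125] = 31.3789; exercise value = 43.7500 > continuation, so V_d = 43.7500 (exercise)
Node 0 (S = 115): continuation = e^(−0.1)·[0.6458·5.7294 + 0.3542·43.7500] = 17.3707; exercise value = 15.0000 ≤ continuation, so V_0 = 17.3707

$17.37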